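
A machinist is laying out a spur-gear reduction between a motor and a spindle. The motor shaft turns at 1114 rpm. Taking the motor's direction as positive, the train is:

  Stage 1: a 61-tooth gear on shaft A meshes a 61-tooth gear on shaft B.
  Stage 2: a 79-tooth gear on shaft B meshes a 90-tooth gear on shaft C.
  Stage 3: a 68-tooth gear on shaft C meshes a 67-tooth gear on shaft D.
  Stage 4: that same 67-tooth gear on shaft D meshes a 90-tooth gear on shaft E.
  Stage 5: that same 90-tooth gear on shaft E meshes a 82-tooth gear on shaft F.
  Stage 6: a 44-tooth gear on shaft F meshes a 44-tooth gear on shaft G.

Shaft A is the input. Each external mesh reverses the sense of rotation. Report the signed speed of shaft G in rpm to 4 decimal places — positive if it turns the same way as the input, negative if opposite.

Stage 1 [61T→61T]: ω = 1114.0000×61/61 = 1114.0000 rpm, dir flips to −; running = −1114.0000
Stage 2 [79T→90T]: ω = 1114.0000×79/90 = 977.8444 rpm, dir flips to +; running = +977.8444
Stage 3 [68T→67T]: ω = 977.8444×68/67 = 992.4391 rpm, dir flips to −; running = −992.4391
Stage 4 [67T→90T]: ω = 992.4391×67/90 = 738.8158 rpm, dir flips to +; running = +738.8158
Stage 5 [90T→82T]: ω = 738.8158×90/82 = 810.8954 rpm, dir flips to −; running = −810.8954
Stage 6 [44T→44T]: ω = 810.8954×44/44 = 810.8954 rpm, dir flips to +; running = +810.8954

+810.8954 rpm (same as input, |ω| = 810.8954 rpm)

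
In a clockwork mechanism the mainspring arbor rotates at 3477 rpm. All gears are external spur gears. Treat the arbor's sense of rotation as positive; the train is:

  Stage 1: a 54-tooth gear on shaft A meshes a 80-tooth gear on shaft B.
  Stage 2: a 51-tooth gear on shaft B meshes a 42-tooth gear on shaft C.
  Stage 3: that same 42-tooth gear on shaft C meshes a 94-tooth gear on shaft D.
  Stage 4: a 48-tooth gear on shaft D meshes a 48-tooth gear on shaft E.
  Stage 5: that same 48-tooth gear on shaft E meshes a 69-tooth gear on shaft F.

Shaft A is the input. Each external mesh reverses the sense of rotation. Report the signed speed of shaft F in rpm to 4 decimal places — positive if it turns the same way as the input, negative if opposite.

Stage 1 [54T→80T]: ω = 3477.0000×54/80 = 2346.9750 rpm, dir flips to −; running = −2346.9750
Stage 2 [51T→42T]: ω = 2346.9750×51/42 = 2849.8982 rpm, dir flips to +; running = +2849.8982
Stage 3 [42T→94T]: ω = 2849.8982×42/94 = 1273.3588 rpm, dir flips to −; running = −1273.3588
Stage 4 [48T→48T]: ω = 1273.3588×48/48 = 1273.3588 rpm, dir flips to +; running = +1273.3588
Stage 5 [48T→69T]: ω = 1273.3588×48/69 = 885.8148 rpm, dir flips to −; running = −885.8148

-885.8148 rpm (opposite to input, |ω| = 885.8148 rpm)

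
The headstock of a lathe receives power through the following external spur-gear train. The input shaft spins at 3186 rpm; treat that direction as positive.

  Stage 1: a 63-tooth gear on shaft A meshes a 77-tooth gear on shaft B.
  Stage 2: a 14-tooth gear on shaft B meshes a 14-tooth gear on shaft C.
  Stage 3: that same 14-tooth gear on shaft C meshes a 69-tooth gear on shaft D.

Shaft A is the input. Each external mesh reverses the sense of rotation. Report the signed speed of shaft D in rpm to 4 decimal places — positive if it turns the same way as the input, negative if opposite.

Stage 1 [63T→77T]: ω = 3186.0000×63/77 = 2606.7273 rpm, dir flips to −; running = −2606.7273
Stage 2 [14T→14T]: ω = 2606.7273×14/14 = 2606.7273 rpm, dir flips to +; running = +2606.7273
Stage 3 [14T→69T]: ω = 2606.7273×14/69 = 528.9012 rpm, dir flips to −; running = −528.9012

-528.9012 rpm (opposite to input, |ω| = 528.9012 rpm)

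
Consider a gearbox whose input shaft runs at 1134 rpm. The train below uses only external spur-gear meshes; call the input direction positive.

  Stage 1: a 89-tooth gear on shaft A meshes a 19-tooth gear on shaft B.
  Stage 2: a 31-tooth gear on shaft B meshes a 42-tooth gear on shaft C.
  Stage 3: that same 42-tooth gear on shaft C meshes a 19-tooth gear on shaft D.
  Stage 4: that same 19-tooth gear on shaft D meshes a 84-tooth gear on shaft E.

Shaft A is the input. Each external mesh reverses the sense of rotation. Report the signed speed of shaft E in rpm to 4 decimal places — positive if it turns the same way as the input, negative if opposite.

+1960.3421 rpm (same as input, |ω| = 1960.3421 rpm)

Stage 1 [89T→19T]: ω = 1134.0000×89/19 = 5311.8947 rpm, dir flips to −; running = −5311.8947
Stage 2 [31T→42T]: ω = 5311.8947×31/42 = 3920.6842 rpm, dir flips to +; running = +3920.6842
Stage 3 [42T→19T]: ω = 3920.6842×42/19 = 8666.7756 rpm, dir flips to −; running = −8666.7756
Stage 4 [19T→84T]: ω = 8666.7756×19/84 = 1960.3421 rpm, dir flips to +; running = +1960.3421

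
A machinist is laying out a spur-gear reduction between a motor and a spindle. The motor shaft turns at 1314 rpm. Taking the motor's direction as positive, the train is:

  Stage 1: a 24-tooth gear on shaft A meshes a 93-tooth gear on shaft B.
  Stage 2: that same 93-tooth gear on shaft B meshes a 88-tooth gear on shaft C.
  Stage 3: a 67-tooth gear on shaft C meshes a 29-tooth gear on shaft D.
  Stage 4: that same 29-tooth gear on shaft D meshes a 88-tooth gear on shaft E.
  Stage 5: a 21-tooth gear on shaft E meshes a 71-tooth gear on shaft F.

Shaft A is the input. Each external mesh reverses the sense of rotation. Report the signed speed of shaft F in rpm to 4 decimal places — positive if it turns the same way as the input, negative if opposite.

-80.7006 rpm (opposite to input, |ω| = 80.7006 rpm)

Stage 1 [24T→93T]: ω = 1314.0000×24/93 = 339.0968 rpm, dir flips to −; running = −339.0968
Stage 2 [93T→88T]: ω = 339.0968×93/88 = 358.3636 rpm, dir flips to +; running = +358.3636
Stage 3 [67T→29T]: ω = 358.3636×67/29 = 827.9436 rpm, dir flips to −; running = −827.9436
Stage 4 [29T→88T]: ω = 827.9436×29/88 = 272.8450 rpm, dir flips to +; running = +272.8450
Stage 5 [21T→71T]: ω = 272.8450×21/71 = 80.7006 rpm, dir flips to −; running = −80.7006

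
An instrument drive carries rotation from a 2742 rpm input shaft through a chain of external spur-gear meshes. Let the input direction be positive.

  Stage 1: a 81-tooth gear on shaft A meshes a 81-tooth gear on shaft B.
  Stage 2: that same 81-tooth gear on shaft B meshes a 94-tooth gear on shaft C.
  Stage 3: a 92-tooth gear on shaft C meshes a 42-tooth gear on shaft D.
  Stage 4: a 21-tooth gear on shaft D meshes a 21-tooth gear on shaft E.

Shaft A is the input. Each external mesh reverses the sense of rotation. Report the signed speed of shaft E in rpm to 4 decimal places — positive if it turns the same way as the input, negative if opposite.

+5175.6292 rpm (same as input, |ω| = 5175.6292 rpm)

Stage 1 [81T→81T]: ω = 2742.0000×81/81 = 2742.0000 rpm, dir flips to −; running = −2742.0000
Stage 2 [81T→94T]: ω = 2742.0000×81/94 = 2362.7872 rpm, dir flips to +; running = +2362.7872
Stage 3 [92T→42T]: ω = 2362.7872×92/42 = 5175.6292 rpm, dir flips to −; running = −5175.6292
Stage 4 [21T→21T]: ω = 5175.6292×21/21 = 5175.6292 rpm, dir flips to +; running = +5175.6292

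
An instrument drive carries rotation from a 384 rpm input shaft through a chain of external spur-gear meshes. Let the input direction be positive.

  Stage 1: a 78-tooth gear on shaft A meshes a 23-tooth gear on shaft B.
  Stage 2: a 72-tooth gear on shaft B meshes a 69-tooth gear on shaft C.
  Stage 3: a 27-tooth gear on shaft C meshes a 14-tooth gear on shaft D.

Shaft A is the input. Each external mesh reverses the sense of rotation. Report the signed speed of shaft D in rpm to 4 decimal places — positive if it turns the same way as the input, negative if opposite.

-2620.6989 rpm (opposite to input, |ω| = 2620.6989 rpm)

Stage 1 [78T→23T]: ω = 384.0000×78/23 = 1302.2609 rpm, dir flips to −; running = −1302.2609
Stage 2 [72T→69T]: ω = 1302.2609×72/69 = 1358.8809 rpm, dir flips to +; running = +1358.8809
Stage 3 [27T→14T]: ω = 1358.8809×27/14 = 2620.6989 rpm, dir flips to −; running = −2620.6989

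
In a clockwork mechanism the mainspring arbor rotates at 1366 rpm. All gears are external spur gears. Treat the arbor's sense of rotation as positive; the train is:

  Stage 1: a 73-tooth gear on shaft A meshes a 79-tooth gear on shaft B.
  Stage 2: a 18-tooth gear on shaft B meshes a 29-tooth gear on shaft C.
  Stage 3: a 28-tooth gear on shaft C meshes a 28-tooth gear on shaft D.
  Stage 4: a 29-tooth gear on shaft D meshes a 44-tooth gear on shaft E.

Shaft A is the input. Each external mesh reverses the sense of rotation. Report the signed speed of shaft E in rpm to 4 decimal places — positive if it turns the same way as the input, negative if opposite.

+516.3763 rpm (same as input, |ω| = 516.3763 rpm)

Stage 1 [73T→79T]: ω = 1366.0000×73/79 = 1262.2532 rpm, dir flips to −; running = −1262.2532
Stage 2 [18T→29T]: ω = 1262.2532×18/29 = 783.4675 rpm, dir flips to +; running = +783.4675
Stage 3 [28T→28T]: ω = 783.4675×28/28 = 783.4675 rpm, dir flips to −; running = −783.4675
Stage 4 [29T→44T]: ω = 783.4675×29/44 = 516.3763 rpm, dir flips to +; running = +516.3763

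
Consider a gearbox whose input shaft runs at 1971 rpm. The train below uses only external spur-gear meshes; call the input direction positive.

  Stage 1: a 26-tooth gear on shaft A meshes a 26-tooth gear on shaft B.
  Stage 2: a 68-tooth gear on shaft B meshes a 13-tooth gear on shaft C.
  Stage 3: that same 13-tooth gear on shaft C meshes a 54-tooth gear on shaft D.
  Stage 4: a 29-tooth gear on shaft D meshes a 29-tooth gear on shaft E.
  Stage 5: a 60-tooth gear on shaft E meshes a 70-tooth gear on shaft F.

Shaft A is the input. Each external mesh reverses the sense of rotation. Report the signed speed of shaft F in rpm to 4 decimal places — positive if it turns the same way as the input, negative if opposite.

-2127.4286 rpm (opposite to input, |ω| = 2127.4286 rpm)

Stage 1 [26T→26T]: ω = 1971.0000×26/26 = 1971.0000 rpm, dir flips to −; running = −1971.0000
Stage 2 [68T→13T]: ω = 1971.0000×68/13 = 10309.8462 rpm, dir flips to +; running = +10309.8462
Stage 3 [13T→54T]: ω = 10309.8462×13/54 = 2482.0000 rpm, dir flips to −; running = −2482.0000
Stage 4 [29T→29T]: ω = 2482.0000×29/29 = 2482.0000 rpm, dir flips to +; running = +2482.0000
Stage 5 [60T→70T]: ω = 2482.0000×60/70 = 2127.4286 rpm, dir flips to −; running = −2127.4286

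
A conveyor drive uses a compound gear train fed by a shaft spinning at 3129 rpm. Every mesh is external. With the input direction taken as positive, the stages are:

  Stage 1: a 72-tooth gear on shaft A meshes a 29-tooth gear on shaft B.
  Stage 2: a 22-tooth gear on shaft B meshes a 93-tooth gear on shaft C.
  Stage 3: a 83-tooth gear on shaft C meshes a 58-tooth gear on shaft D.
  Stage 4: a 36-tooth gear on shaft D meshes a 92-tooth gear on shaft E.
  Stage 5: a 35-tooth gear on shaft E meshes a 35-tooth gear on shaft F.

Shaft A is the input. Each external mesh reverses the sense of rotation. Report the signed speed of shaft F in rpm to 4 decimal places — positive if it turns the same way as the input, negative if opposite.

-1029.0692 rpm (opposite to input, |ω| = 1029.0692 rpm)

Stage 1 [72T→29T]: ω = 3129.0000×72/29 = 7768.5517 rpm, dir flips to −; running = −7768.5517
Stage 2 [22T→93T]: ω = 7768.5517×22/93 = 1837.7219 rpm, dir flips to +; running = +1837.7219
Stage 3 [83T→58T]: ω = 1837.7219×83/58 = 2629.8434 rpm, dir flips to −; running = −2629.8434
Stage 4 [36T→92T]: ω = 2629.8434×36/92 = 1029.0692 rpm, dir flips to +; running = +1029.0692
Stage 5 [35T→35T]: ω = 1029.0692×35/35 = 1029.0692 rpm, dir flips to −; running = −1029.0692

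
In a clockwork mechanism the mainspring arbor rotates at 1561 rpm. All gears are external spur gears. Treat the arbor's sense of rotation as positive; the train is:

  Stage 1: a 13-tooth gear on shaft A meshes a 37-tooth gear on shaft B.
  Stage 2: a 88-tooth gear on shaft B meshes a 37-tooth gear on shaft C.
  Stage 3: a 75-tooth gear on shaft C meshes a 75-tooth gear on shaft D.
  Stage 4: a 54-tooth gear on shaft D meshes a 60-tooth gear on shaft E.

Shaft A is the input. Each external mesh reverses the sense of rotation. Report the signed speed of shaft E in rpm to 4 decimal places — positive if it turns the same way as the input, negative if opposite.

+1173.9997 rpm (same as input, |ω| = 1173.9997 rpm)

Stage 1 [13T→37T]: ω = 1561.0000×13/37 = 548.4595 rpm, dir flips to −; running = −548.4595
Stage 2 [88T→37T]: ω = 548.4595×88/37 = 1304.4441 rpm, dir flips to +; running = +1304.4441
Stage 3 [75T→75T]: ω = 1304.4441×75/75 = 1304.4441 rpm, dir flips to −; running = −1304.4441
Stage 4 [54T→60T]: ω = 1304.4441×54/60 = 1173.9997 rpm, dir flips to +; running = +1173.9997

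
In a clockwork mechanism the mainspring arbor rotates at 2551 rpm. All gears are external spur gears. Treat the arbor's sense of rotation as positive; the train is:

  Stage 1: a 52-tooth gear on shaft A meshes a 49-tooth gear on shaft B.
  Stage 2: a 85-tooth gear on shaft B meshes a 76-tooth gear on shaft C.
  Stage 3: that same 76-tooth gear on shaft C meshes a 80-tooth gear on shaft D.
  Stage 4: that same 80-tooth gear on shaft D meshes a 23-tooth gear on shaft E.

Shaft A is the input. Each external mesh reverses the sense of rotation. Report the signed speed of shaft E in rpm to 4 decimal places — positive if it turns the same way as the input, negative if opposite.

Stage 1 [52T→49T]: ω = 2551.0000×52/49 = 2707.1837 rpm, dir flips to −; running = −2707.1837
Stage 2 [85T→76T]: ω = 2707.1837×85/76 = 3027.7712 rpm, dir flips to +; running = +3027.7712
Stage 3 [76T→80T]: ω = 3027.7712×76/80 = 2876.3827 rpm, dir flips to −; running = −2876.3827
Stage 4 [80T→23T]: ω = 2876.3827×80/23 = 10004.8092 rpm, dir flips to +; running = +10004.8092

+10004.8092 rpm (same as input, |ω| = 10004.8092 rpm)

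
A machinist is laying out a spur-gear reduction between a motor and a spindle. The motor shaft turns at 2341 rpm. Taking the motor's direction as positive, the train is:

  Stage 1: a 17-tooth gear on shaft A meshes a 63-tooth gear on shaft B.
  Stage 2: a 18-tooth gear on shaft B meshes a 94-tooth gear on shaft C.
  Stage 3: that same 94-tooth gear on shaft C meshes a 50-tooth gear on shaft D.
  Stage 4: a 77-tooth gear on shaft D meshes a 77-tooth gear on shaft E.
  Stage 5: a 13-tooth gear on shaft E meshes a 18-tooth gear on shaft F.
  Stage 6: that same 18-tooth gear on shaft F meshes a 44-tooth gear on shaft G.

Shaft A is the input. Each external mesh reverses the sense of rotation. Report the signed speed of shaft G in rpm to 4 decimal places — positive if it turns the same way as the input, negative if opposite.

Stage 1 [17T→63T]: ω = 2341.0000×17/63 = 631.6984 rpm, dir flips to −; running = −631.6984
Stage 2 [18T→94T]: ω = 631.6984×18/94 = 120.9635 rpm, dir flips to +; running = +120.9635
Stage 3 [94T→50T]: ω = 120.9635×94/50 = 227.4114 rpm, dir flips to −; running = −227.4114
Stage 4 [77T→77T]: ω = 227.4114×77/77 = 227.4114 rpm, dir flips to +; running = +227.4114
Stage 5 [13T→18T]: ω = 227.4114×13/18 = 164.2416 rpm, dir flips to −; running = −164.2416
Stage 6 [18T→44T]: ω = 164.2416×18/44 = 67.1897 rpm, dir flips to +; running = +67.1897

+67.1897 rpm (same as input, |ω| = 67.1897 rpm)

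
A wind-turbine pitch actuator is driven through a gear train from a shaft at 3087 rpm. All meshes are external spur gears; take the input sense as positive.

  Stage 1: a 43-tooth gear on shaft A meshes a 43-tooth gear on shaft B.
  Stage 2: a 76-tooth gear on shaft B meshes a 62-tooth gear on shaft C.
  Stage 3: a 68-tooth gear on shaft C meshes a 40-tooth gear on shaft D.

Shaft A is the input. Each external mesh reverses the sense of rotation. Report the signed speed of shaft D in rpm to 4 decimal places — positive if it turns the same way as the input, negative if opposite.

Stage 1 [43T→43T]: ω = 3087.0000×43/43 = 3087.0000 rpm, dir flips to −; running = −3087.0000
Stage 2 [76T→62T]: ω = 3087.0000×76/62 = 3784.0645 rpm, dir flips to +; running = +3784.0645
Stage 3 [68T→40T]: ω = 3784.0645×68/40 = 6432.9097 rpm, dir flips to −; running = −6432.9097

-6432.9097 rpm (opposite to input, |ω| = 6432.9097 rpm)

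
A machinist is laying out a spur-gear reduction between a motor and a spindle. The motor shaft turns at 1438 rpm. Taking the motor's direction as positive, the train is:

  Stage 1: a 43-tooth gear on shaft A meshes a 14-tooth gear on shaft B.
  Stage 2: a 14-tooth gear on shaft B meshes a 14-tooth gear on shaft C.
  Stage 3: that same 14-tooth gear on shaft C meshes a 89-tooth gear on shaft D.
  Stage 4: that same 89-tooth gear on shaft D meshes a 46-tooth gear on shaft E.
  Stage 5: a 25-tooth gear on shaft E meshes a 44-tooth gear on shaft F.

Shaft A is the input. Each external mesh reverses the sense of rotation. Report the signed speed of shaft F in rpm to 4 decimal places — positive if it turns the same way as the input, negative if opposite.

-763.7599 rpm (opposite to input, |ω| = 763.7599 rpm)

Stage 1 [43T→14T]: ω = 1438.0000×43/14 = 4416.7143 rpm, dir flips to −; running = −4416.7143
Stage 2 [14T→14T]: ω = 4416.7143×14/14 = 4416.7143 rpm, dir flips to +; running = +4416.7143
Stage 3 [14T→89T]: ω = 4416.7143×14/89 = 694.7640 rpm, dir flips to −; running = −694.7640
Stage 4 [89T→46T]: ω = 694.7640×89/46 = 1344.2174 rpm, dir flips to +; running = +1344.2174
Stage 5 [25T→44T]: ω = 1344.2174×25/44 = 763.7599 rpm, dir flips to −; running = −763.7599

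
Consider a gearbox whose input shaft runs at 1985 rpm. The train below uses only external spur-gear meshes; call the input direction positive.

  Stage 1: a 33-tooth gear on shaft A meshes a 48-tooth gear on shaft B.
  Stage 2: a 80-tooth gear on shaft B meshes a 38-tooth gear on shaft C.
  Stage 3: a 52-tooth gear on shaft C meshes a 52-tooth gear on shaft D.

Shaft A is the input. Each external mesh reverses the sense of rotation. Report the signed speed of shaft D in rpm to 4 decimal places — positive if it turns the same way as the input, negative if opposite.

Stage 1 [33T→48T]: ω = 1985.0000×33/48 = 1364.6875 rpm, dir flips to −; running = −1364.6875
Stage 2 [80T→38T]: ω = 1364.6875×80/38 = 2873.0263 rpm, dir flips to +; running = +2873.0263
Stage 3 [52T→52T]: ω = 2873.0263×52/52 = 2873.0263 rpm, dir flips to −; running = −2873.0263

-2873.0263 rpm (opposite to input, |ω| = 2873.0263 rpm)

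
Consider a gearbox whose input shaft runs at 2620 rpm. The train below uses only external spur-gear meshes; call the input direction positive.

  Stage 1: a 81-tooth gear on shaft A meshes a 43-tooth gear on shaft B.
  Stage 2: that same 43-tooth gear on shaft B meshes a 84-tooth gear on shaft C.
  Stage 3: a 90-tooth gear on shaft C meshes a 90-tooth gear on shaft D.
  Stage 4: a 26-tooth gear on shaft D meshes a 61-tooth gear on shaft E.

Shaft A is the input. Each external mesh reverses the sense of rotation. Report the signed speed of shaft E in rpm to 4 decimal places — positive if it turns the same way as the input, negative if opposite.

Stage 1 [81T→43T]: ω = 2620.0000×81/43 = 4935.3488 rpm, dir flips to −; running = −4935.3488
Stage 2 [43T→84T]: ω = 4935.3488×43/84 = 2526.4286 rpm, dir flips to +; running = +2526.4286
Stage 3 [90T→90T]: ω = 2526.4286×90/90 = 2526.4286 rpm, dir flips to −; running = −2526.4286
Stage 4 [26T→61T]: ω = 2526.4286×26/61 = 1076.8384 rpm, dir flips to +; running = +1076.8384

+1076.8384 rpm (same as input, |ω| = 1076.8384 rpm)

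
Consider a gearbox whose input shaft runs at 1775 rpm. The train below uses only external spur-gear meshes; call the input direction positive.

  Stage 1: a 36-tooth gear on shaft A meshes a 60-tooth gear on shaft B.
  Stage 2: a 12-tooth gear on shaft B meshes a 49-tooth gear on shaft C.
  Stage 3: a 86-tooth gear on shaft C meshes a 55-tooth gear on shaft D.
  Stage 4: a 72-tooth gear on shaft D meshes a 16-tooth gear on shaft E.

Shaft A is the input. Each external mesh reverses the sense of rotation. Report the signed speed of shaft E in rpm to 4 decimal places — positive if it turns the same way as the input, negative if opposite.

+1835.1985 rpm (same as input, |ω| = 1835.1985 rpm)

Stage 1 [36T→60T]: ω = 1775.0000×36/60 = 1065.0000 rpm, dir flips to −; running = −1065.0000
Stage 2 [12T→49T]: ω = 1065.0000×12/49 = 260.8163 rpm, dir flips to +; running = +260.8163
Stage 3 [86T→55T]: ω = 260.8163×86/55 = 407.8219 rpm, dir flips to −; running = −407.8219
Stage 4 [72T→16T]: ω = 407.8219×72/16 = 1835.1985 rpm, dir flips to +; running = +1835.1985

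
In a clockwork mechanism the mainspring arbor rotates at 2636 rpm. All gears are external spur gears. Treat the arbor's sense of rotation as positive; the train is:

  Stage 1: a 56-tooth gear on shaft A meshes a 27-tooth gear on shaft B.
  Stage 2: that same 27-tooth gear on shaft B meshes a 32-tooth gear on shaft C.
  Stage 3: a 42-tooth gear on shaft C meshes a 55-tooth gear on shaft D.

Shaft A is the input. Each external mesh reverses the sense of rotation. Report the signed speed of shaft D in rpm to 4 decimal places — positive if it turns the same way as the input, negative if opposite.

Stage 1 [56T→27T]: ω = 2636.0000×56/27 = 5467.2593 rpm, dir flips to −; running = −5467.2593
Stage 2 [27T→32T]: ω = 5467.2593×27/32 = 4613.0000 rpm, dir flips to +; running = +4613.0000
Stage 3 [42T→55T]: ω = 4613.0000×42/55 = 3522.6545 rpm, dir flips to −; running = −3522.6545

-3522.6545 rpm (opposite to input, |ω| = 3522.6545 rpm)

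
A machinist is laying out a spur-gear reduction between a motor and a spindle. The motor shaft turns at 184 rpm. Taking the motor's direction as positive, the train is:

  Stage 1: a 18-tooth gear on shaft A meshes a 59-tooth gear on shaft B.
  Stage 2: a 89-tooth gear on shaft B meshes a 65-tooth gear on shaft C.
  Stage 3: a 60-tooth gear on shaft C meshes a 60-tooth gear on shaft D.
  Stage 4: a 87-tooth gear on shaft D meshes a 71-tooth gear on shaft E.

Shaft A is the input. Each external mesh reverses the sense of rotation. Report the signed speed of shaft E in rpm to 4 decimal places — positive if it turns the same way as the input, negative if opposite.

Stage 1 [18T→59T]: ω = 184.0000×18/59 = 56.1356 rpm, dir flips to −; running = −56.1356
Stage 2 [89T→65T]: ω = 56.1356×89/65 = 76.8626 rpm, dir flips to +; running = +76.8626
Stage 3 [60T→60T]: ω = 76.8626×60/60 = 76.8626 rpm, dir flips to −; running = −76.8626
Stage 4 [87T→71T]: ω = 76.8626×87/71 = 94.1837 rpm, dir flips to +; running = +94.1837

+94.1837 rpm (same as input, |ω| = 94.1837 rpm)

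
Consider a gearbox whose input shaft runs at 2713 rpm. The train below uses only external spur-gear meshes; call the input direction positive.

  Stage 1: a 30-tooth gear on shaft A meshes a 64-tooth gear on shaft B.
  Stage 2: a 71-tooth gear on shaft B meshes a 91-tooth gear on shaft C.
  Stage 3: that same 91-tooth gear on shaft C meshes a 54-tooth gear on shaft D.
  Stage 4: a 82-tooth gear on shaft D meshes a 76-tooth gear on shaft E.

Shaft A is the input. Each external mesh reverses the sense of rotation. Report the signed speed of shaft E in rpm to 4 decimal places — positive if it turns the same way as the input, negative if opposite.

Stage 1 [30T→64T]: ω = 2713.0000×30/64 = 1271.7188 rpm, dir flips to −; running = −1271.7188
Stage 2 [71T→91T]: ω = 1271.7188×71/91 = 992.2201 rpm, dir flips to +; running = +992.2201
Stage 3 [91T→54T]: ω = 992.2201×91/54 = 1672.0747 rpm, dir flips to −; running = −1672.0747
Stage 4 [82T→76T]: ω = 1672.0747×82/76 = 1804.0805 rpm, dir flips to +; running = +1804.0805

+1804.0805 rpm (same as input, |ω| = 1804.0805 rpm)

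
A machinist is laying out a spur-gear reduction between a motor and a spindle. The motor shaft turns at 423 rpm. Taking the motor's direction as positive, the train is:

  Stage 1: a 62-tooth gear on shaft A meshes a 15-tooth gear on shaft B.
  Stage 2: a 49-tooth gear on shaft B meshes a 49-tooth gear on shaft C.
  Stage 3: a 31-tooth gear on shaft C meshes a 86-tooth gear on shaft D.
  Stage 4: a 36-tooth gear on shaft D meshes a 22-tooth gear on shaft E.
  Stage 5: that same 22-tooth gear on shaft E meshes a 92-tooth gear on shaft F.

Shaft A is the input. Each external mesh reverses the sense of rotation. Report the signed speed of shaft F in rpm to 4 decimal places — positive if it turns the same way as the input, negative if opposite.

Stage 1 [62T→15T]: ω = 423.0000×62/15 = 1748.4000 rpm, dir flips to −; running = −1748.4000
Stage 2 [49T→49T]: ω = 1748.4000×49/49 = 1748.4000 rpm, dir flips to +; running = +1748.4000
Stage 3 [31T→86T]: ω = 1748.4000×31/86 = 630.2372 rpm, dir flips to −; running = −630.2372
Stage 4 [36T→22T]: ω = 630.2372×36/22 = 1031.2973 rpm, dir flips to +; running = +1031.2973
Stage 5 [22T→92T]: ω = 1031.2973×22/92 = 246.6146 rpm, dir flips to −; running = −246.6146

-246.6146 rpm (opposite to input, |ω| = 246.6146 rpm)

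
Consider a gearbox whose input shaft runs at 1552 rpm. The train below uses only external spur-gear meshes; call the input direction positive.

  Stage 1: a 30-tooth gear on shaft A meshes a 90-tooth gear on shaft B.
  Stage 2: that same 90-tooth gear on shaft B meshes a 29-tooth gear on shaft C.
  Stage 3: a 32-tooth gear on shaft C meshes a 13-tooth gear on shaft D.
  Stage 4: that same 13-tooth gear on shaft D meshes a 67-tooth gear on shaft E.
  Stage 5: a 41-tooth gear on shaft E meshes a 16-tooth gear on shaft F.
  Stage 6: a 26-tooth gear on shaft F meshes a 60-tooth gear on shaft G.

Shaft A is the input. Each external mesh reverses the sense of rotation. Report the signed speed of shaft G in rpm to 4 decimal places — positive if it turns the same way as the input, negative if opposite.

Stage 1 [30T→90T]: ω = 1552.0000×30/90 = 517.3333 rpm, dir flips to −; running = −517.3333
Stage 2 [90T→29T]: ω = 517.3333×90/29 = 1605.5172 rpm, dir flips to +; running = +1605.5172
Stage 3 [32T→13T]: ω = 1605.5172×32/13 = 3952.0424 rpm, dir flips to −; running = −3952.0424
Stage 4 [13T→67T]: ω = 3952.0424×13/67 = 766.8142 rpm, dir flips to +; running = +766.8142
Stage 5 [41T→16T]: ω = 766.8142×41/16 = 1964.9614 rpm, dir flips to −; running = −1964.9614
Stage 6 [26T→60T]: ω = 1964.9614×26/60 = 851.4833 rpm, dir flips to +; running = +851.4833

+851.4833 rpm (same as input, |ω| = 851.4833 rpm)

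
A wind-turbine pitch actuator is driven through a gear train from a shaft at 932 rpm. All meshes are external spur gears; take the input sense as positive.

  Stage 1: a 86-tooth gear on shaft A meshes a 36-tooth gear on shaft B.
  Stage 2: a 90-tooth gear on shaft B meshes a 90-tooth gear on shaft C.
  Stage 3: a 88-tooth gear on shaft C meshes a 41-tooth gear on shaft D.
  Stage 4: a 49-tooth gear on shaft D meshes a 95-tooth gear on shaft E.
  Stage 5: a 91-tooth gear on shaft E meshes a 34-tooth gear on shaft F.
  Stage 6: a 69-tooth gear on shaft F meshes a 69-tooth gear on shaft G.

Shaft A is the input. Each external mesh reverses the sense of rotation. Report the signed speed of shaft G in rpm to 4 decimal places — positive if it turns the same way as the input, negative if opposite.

+6596.9870 rpm (same as input, |ω| = 6596.9870 rpm)

Stage 1 [86T→36T]: ω = 932.0000×86/36 = 2226.4444 rpm, dir flips to −; running = −2226.4444
Stage 2 [90T→90T]: ω = 2226.4444×90/90 = 2226.4444 rpm, dir flips to +; running = +2226.4444
Stage 3 [88T→41T]: ω = 2226.4444×88/41 = 4778.7100 rpm, dir flips to −; running = −4778.7100
Stage 4 [49T→95T]: ω = 4778.7100×49/95 = 2464.8083 rpm, dir flips to +; running = +2464.8083
Stage 5 [91T→34T]: ω = 2464.8083×91/34 = 6596.9870 rpm, dir flips to −; running = −6596.9870
Stage 6 [69T→69T]: ω = 6596.9870×69/69 = 6596.9870 rpm, dir flips to +; running = +6596.9870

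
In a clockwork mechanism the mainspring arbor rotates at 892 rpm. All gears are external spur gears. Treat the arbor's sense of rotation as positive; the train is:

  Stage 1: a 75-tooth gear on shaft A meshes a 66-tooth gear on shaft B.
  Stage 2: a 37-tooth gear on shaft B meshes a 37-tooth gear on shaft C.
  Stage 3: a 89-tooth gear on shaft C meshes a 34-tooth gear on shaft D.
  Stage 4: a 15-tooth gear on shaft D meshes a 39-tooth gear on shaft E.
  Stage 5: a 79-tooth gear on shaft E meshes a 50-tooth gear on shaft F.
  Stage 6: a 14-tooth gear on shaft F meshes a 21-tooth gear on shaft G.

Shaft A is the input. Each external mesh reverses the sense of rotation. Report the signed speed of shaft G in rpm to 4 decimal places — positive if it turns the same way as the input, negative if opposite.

Stage 1 [75T→66T]: ω = 892.0000×75/66 = 1013.6364 rpm, dir flips to −; running = −1013.6364
Stage 2 [37T→37T]: ω = 1013.6364×37/37 = 1013.6364 rpm, dir flips to +; running = +1013.6364
Stage 3 [89T→34T]: ω = 1013.6364×89/34 = 2653.3422 rpm, dir flips to −; running = −2653.3422
Stage 4 [15T→39T]: ω = 2653.3422×15/39 = 1020.5162 rpm, dir flips to +; running = +1020.5162
Stage 5 [79T→50T]: ω = 1020.5162×79/50 = 1612.4157 rpm, dir flips to −; running = −1612.4157
Stage 6 [14T→21T]: ω = 1612.4157×14/21 = 1074.9438 rpm, dir flips to +; running = +1074.9438

+1074.9438 rpm (same as input, |ω| = 1074.9438 rpm)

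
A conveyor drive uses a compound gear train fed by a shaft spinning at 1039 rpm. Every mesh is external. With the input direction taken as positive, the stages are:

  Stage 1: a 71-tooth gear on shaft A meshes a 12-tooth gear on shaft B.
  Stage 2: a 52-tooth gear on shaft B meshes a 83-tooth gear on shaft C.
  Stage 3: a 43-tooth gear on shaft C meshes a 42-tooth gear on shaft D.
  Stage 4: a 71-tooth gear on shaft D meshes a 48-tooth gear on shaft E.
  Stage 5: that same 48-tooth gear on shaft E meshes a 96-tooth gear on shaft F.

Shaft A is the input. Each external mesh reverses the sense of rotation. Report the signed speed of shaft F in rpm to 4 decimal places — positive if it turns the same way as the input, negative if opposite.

-2916.2462 rpm (opposite to input, |ω| = 2916.2462 rpm)

Stage 1 [71T→12T]: ω = 1039.0000×71/12 = 6147.4167 rpm, dir flips to −; running = −6147.4167
Stage 2 [52T→83T]: ω = 6147.4167×52/83 = 3851.3936 rpm, dir flips to +; running = +3851.3936
Stage 3 [43T→42T]: ω = 3851.3936×43/42 = 3943.0934 rpm, dir flips to −; running = −3943.0934
Stage 4 [71T→48T]: ω = 3943.0934×71/48 = 5832.4924 rpm, dir flips to +; running = +5832.4924
Stage 5 [48T→96T]: ω = 5832.4924×48/96 = 2916.2462 rpm, dir flips to −; running = −2916.2462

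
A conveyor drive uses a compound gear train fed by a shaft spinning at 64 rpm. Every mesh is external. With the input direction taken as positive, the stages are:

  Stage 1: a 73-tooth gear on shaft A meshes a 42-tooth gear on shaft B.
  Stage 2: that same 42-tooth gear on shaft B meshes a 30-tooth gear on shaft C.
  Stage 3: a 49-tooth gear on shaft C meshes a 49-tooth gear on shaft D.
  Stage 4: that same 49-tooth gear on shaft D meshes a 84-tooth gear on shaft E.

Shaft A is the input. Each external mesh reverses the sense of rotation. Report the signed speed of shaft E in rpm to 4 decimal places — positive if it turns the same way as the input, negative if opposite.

Stage 1 [73T→42T]: ω = 64.0000×73/42 = 111.2381 rpm, dir flips to −; running = −111.2381
Stage 2 [42T→30T]: ω = 111.2381×42/30 = 155.7333 rpm, dir flips to +; running = +155.7333
Stage 3 [49T→49T]: ω = 155.7333×49/49 = 155.7333 rpm, dir flips to −; running = −155.7333
Stage 4 [49T→84T]: ω = 155.7333×49/84 = 90.8444 rpm, dir flips to +; running = +90.8444

+90.8444 rpm (same as input, |ω| = 90.8444 rpm)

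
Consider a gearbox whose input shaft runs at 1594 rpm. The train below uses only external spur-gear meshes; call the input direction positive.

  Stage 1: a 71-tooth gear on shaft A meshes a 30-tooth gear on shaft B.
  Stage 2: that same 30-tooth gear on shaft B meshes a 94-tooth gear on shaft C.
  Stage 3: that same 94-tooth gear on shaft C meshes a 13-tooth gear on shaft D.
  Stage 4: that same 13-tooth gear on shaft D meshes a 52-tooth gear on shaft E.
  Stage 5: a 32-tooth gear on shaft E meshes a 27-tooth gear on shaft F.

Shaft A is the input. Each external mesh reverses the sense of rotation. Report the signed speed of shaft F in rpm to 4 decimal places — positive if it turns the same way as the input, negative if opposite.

Stage 1 [71T→30T]: ω = 1594.0000×71/30 = 3772.4667 rpm, dir flips to −; running = −3772.4667
Stage 2 [30T→94T]: ω = 3772.4667×30/94 = 1203.9787 rpm, dir flips to +; running = +1203.9787
Stage 3 [94T→13T]: ω = 1203.9787×94/13 = 8705.6923 rpm, dir flips to −; running = −8705.6923
Stage 4 [13T→52T]: ω = 8705.6923×13/52 = 2176.4231 rpm, dir flips to +; running = +2176.4231
Stage 5 [32T→27T]: ω = 2176.4231×32/27 = 2579.4644 rpm, dir flips to −; running = −2579.4644

-2579.4644 rpm (opposite to input, |ω| = 2579.4644 rpm)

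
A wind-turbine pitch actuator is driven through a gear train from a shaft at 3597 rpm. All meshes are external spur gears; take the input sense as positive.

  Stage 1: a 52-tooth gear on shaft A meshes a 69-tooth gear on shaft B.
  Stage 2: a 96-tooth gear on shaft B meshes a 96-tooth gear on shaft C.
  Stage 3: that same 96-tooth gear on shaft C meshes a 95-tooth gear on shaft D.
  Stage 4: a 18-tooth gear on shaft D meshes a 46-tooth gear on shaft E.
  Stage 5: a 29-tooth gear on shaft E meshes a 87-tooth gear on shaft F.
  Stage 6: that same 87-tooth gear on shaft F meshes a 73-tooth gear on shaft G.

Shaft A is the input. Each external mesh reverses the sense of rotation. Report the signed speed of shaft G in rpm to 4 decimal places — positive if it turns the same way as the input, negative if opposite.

+425.8260 rpm (same as input, |ω| = 425.8260 rpm)

Stage 1 [52T→69T]: ω = 3597.0000×52/69 = 2710.7826 rpm, dir flips to −; running = −2710.7826
Stage 2 [96T→96T]: ω = 2710.7826×96/96 = 2710.7826 rpm, dir flips to +; running = +2710.7826
Stage 3 [96T→95T]: ω = 2710.7826×96/95 = 2739.3172 rpm, dir flips to −; running = −2739.3172
Stage 4 [18T→46T]: ω = 2739.3172×18/46 = 1071.9067 rpm, dir flips to +; running = +1071.9067
Stage 5 [29T→87T]: ω = 1071.9067×29/87 = 357.3022 rpm, dir flips to −; running = −357.3022
Stage 6 [87T→73T]: ω = 357.3022×87/73 = 425.8260 rpm, dir flips to +; running = +425.8260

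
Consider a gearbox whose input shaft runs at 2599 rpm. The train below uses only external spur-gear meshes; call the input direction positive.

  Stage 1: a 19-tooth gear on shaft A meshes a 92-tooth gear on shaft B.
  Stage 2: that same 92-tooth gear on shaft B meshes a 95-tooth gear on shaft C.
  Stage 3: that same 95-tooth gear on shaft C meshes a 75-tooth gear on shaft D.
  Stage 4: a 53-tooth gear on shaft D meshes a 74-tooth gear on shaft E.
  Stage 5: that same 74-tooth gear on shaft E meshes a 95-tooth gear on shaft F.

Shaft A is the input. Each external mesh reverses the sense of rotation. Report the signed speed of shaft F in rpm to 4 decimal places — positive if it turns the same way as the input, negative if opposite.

Stage 1 [19T→92T]: ω = 2599.0000×19/92 = 536.7500 rpm, dir flips to −; running = −536.7500
Stage 2 [92T→95T]: ω = 536.7500×92/95 = 519.8000 rpm, dir flips to +; running = +519.8000
Stage 3 [95T→75T]: ω = 519.8000×95/75 = 658.4133 rpm, dir flips to −; running = −658.4133
Stage 4 [53T→74T]: ω = 658.4133×53/74 = 471.5663 rpm, dir flips to +; running = +471.5663
Stage 5 [74T→95T]: ω = 471.5663×74/95 = 367.3253 rpm, dir flips to −; running = −367.3253

-367.3253 rpm (opposite to input, |ω| = 367.3253 rpm)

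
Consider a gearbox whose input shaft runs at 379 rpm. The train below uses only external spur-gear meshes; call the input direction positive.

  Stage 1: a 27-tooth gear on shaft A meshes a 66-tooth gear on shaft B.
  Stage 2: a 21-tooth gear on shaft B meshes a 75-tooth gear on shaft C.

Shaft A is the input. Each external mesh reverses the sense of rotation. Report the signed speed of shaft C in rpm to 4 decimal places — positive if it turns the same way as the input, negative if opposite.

+43.4127 rpm (same as input, |ω| = 43.4127 rpm)

Stage 1 [27T→66T]: ω = 379.0000×27/66 = 155.0455 rpm, dir flips to −; running = −155.0455
Stage 2 [21T→75T]: ω = 155.0455×21/75 = 43.4127 rpm, dir flips to +; running = +43.4127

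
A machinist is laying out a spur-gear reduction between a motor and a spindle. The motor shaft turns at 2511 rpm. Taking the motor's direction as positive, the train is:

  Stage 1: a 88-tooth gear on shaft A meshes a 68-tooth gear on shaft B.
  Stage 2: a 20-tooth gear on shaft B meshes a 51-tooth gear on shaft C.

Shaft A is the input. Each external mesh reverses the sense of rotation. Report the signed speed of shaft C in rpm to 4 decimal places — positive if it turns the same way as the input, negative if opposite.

Stage 1 [88T→68T]: ω = 2511.0000×88/68 = 3249.5294 rpm, dir flips to −; running = −3249.5294
Stage 2 [20T→51T]: ω = 3249.5294×20/51 = 1274.3253 rpm, dir flips to +; running = +1274.3253

+1274.3253 rpm (same as input, |ω| = 1274.3253 rpm)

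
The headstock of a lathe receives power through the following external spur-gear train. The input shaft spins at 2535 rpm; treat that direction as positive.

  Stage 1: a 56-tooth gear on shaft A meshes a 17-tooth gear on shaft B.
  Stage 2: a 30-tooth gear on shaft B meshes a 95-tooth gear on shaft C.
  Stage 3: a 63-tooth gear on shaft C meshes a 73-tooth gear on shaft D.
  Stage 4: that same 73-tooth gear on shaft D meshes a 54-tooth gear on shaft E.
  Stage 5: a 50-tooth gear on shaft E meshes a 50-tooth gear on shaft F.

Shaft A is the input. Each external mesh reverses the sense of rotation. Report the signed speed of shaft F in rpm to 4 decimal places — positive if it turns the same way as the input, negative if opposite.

-3076.5325 rpm (opposite to input, |ω| = 3076.5325 rpm)

Stage 1 [56T→17T]: ω = 2535.0000×56/17 = 8350.5882 rpm, dir flips to −; running = −8350.5882
Stage 2 [30T→95T]: ω = 8350.5882×30/95 = 2637.0279 rpm, dir flips to +; running = +2637.0279
Stage 3 [63T→73T]: ω = 2637.0279×63/73 = 2275.7912 rpm, dir flips to −; running = −2275.7912
Stage 4 [73T→54T]: ω = 2275.7912×73/54 = 3076.5325 rpm, dir flips to +; running = +3076.5325
Stage 5 [50T→50T]: ω = 3076.5325×50/50 = 3076.5325 rpm, dir flips to −; running = −3076.5325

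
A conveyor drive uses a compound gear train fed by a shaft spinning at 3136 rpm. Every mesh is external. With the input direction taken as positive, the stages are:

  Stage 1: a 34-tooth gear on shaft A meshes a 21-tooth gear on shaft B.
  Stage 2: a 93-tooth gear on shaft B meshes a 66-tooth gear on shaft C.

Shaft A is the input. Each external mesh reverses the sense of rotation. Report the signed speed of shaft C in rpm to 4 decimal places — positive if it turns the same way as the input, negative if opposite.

Stage 1 [34T→21T]: ω = 3136.0000×34/21 = 5077.3333 rpm, dir flips to −; running = −5077.3333
Stage 2 [93T→66T]: ω = 5077.3333×93/66 = 7154.4242 rpm, dir flips to +; running = +7154.4242

+7154.4242 rpm (same as input, |ω| = 7154.4242 rpm)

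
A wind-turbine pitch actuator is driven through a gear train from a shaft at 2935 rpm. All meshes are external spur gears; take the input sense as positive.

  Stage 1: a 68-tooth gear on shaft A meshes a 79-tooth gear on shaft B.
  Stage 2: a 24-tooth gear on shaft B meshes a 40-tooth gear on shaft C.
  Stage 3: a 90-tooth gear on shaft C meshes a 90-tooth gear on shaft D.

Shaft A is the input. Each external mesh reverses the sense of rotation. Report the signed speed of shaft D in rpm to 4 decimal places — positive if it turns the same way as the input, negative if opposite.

-1515.7975 rpm (opposite to input, |ω| = 1515.7975 rpm)

Stage 1 [68T→79T]: ω = 2935.0000×68/79 = 2526.3291 rpm, dir flips to −; running = −2526.3291
Stage 2 [24T→40T]: ω = 2526.3291×24/40 = 1515.7975 rpm, dir flips to +; running = +1515.7975
Stage 3 [90T→90T]: ω = 1515.7975×90/90 = 1515.7975 rpm, dir flips to −; running = −1515.7975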